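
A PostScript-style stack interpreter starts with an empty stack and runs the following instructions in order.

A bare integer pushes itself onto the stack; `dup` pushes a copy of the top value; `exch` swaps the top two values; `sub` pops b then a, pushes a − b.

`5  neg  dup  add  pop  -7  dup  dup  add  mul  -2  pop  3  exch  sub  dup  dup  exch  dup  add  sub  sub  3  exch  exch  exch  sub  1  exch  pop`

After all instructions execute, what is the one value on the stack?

1

5    → 5
neg  → -5
dup  → -5 -5
add  → -10
pop  → (empty)
-7   → -7
dup  → -7 -7
dup  → -7 -7 -7
add  → -7 -14
mul  → 98
-2   → 98 -2
pop  → 98
3    → 98 3
exch → 3 98
sub  → -95
dup  → -95 -95
dup  → -95 -95 -95
exch → -95 -95 -95
dup  → -95 -95 -95 -95
add  → -95 -95 -190
sub  → -95 95
sub  → -190
3    → -190 3
exch → 3 -190
exch → -190 3
exch → 3 -190
sub  → 193
1    → 193 1
exch → 1 193
pop  → 1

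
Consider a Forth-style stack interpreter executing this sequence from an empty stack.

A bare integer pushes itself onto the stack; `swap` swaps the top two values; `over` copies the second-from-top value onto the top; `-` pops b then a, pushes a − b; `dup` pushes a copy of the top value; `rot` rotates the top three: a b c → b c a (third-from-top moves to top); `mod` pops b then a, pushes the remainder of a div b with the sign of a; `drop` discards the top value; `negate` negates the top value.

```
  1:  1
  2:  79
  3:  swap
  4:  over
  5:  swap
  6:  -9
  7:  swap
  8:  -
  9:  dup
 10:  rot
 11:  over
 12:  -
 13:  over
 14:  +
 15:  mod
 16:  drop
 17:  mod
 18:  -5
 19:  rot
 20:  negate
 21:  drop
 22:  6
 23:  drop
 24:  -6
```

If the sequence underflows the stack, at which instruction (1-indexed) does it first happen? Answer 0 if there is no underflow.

19

1     [1]
79    [1, 79]
swap  [79, 1]
over  [79, 1, 79]
swap  [79, 79, 1]
-9    [79, 79, 1, -9]
swap  [79, 79, -9, 1]
-     [79, 79, -10]
dup   [79, 79, -10, -10]
rot   [79, -10, -10, 79]
over  [79, -10, -10, 79, -10]
-     [79, -10, -10, 89]
over  [79, -10, -10, 89, -10]
+     [79, -10, -10, 79]
mod   [79, -10, -10]
drop  [79, -10]
mod   [9]
-5    [9, -5]
rot  — needs 3 operands, stack has 2 → underflow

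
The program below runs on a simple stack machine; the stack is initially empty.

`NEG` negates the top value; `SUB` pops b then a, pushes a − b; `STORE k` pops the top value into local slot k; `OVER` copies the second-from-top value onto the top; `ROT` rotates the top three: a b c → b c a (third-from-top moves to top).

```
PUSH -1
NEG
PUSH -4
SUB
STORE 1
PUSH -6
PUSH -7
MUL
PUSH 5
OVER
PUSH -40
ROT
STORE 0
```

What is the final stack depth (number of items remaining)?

PUSH -1  : -1
NEG      : 1
PUSH -4  : 1 -4
SUB      : 5
STORE 1  : (empty)
PUSH -6  : -6
PUSH -7  : -6 -7
MUL      : 42
PUSH 5   : 42 5
OVER     : 42 5 42
PUSH -40 : 42 5 42 -40
ROT      : 42 42 -40 5
STORE 0  : 42 42 -40

3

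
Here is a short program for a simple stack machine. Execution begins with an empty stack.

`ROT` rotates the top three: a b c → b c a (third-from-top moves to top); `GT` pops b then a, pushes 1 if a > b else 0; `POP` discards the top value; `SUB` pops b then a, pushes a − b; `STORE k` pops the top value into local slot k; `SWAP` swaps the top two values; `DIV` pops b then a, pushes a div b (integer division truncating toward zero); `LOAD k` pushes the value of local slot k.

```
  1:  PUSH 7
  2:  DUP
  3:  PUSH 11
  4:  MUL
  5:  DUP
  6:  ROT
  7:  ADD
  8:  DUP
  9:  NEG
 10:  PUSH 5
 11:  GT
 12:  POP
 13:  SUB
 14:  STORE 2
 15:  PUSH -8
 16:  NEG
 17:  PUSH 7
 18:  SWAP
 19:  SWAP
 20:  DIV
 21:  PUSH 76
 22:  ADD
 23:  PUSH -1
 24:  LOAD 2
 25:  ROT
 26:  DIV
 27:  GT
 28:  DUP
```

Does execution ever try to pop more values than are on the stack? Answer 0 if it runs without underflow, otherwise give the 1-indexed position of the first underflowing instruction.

0

PUSH 7  : 7
DUP     : 7 7
PUSH 11 : 7 7 11
MUL     : 7 77
DUP     : 7 77 77
ROT     : 77 77 7
ADD     : 77 84
DUP     : 77 84 84
NEG     : 77 84 -84
PUSH 5  : 77 84 -84 5
GT      : 77 84 0
POP     : 77 84
SUB     : -7
STORE 2 : (empty)
PUSH -8 : -8
NEG     : 8
PUSH 7  : 8 7
SWAP    : 7 8
SWAP    : 8 7
DIV     : 1
PUSH 76 : 1 76
ADD     : 77
PUSH -1 : 77 -1
LOAD 2  : 77 -1 -7
ROT     : -1 -7 77
DIV     : -1 0
GT      : 0
DUP     : 0 0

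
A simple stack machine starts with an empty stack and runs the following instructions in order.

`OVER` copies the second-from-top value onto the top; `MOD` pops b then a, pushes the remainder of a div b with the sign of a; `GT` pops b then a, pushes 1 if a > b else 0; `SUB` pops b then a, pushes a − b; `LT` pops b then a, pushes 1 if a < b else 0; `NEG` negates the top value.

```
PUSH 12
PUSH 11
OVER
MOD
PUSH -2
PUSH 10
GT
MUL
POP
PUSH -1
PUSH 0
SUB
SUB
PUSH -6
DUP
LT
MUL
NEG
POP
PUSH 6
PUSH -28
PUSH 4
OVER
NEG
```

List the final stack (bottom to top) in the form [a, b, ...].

PUSH 12  : 12
PUSH 11  : 12 11
OVER     : 12 11 12
MOD      : 12 11
PUSH -2  : 12 11 -2
PUSH 10  : 12 11 -2 10
GT       : 12 11 0
MUL      : 12 0
POP      : 12
PUSH -1  : 12 -1
PUSH 0   : 12 -1 0
SUB      : 12 -1
SUB      : 13
PUSH -6  : 13 -6
DUP      : 13 -6 -6
LT       : 13 0
MUL      : 0
NEG      : 0
POP      : (empty)
PUSH 6   : 6
PUSH -28 : 6 -28
PUSH 4   : 6 -28 4
OVER     : 6 -28 4 -28
NEG      : 6 -28 4 28

[6, -28, 4, 28]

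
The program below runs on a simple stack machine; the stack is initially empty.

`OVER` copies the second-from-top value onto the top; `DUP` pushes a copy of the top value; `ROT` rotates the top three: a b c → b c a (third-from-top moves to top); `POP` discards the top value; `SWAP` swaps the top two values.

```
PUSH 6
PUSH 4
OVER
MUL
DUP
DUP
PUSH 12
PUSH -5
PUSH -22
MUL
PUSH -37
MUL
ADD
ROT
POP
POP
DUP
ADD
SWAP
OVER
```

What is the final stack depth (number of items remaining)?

4

PUSH 6   → [6]
PUSH 4   → [6, 4]
OVER     → [6, 4, 6]
MUL      → [6, 24]
DUP      → [6, 24, 24]
DUP      → [6, 24, 24, 24]
PUSH 12  → [6, 24, 24, 24, 12]
PUSH -5  → [6, 24, 24, 24, 12, -5]
PUSH -22 → [6, 24, 24, 24, 12, -5, -22]
MUL      → [6, 24, 24, 24, 12, 110]
PUSH -37 → [6, 24, 24, 24, 12, 110, -37]
MUL      → [6, 24, 24, 24, 12, -4070]
ADD      → [6, 24, 24, 24, -4058]
ROT      → [6, 24, 24, -4058, 24]
POP      → [6, 24, 24, -4058]
POP      → [6, 24, 24]
DUP      → [6, 24, 24, 24]
ADD      → [6, 24, 48]
SWAP     → [6, 48, 24]
OVER     → [6, 48, 24, 48]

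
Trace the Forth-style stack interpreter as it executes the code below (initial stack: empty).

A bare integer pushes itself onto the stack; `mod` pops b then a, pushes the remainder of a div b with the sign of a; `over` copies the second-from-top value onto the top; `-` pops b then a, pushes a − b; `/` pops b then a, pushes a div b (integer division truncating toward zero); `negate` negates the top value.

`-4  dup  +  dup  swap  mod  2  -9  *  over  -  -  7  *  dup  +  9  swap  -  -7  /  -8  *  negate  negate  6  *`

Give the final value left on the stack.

-4      [-4]
dup     [-4, -4]
+       [-8]
dup     [-8, -8]
swap    [-8, -8]
mod     [0]
2       [0, 2]
-9      [0, 2, -9]
*       [0, -18]
over    [0, -18, 0]
-       [0, -18]
-       [18]
7       [18, 7]
*       [126]
dup     [126, 126]
+       [252]
9       [252, 9]
swap    [9, 252]
-       [-243]
-7      [-243, -7]
/       [34]
-8      [34, -8]
*       [-272]
negate  [272]
negate  [-272]
6       [-272, 6]
*       [-1632]

-1632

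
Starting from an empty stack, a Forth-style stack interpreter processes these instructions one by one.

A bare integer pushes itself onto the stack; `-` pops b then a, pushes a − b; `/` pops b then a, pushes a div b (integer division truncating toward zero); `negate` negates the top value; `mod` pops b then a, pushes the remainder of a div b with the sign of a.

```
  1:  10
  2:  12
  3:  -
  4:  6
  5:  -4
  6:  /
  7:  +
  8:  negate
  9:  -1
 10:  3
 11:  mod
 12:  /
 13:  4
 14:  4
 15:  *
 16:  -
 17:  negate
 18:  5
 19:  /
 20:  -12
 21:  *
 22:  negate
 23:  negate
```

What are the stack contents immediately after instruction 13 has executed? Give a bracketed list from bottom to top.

10     → [10]
12     → [10, 12]
-      → [-2]
6      → [-2, 6]
-4     → [-2, 6, -4]
/      → [-2, -1]
+      → [-3]
negate → [3]
-1     → [3, -1]
3      → [3, -1, 3]
mod    → [3, -1]
/      → [-3]
4      → [-3, 4]

[-3, 4]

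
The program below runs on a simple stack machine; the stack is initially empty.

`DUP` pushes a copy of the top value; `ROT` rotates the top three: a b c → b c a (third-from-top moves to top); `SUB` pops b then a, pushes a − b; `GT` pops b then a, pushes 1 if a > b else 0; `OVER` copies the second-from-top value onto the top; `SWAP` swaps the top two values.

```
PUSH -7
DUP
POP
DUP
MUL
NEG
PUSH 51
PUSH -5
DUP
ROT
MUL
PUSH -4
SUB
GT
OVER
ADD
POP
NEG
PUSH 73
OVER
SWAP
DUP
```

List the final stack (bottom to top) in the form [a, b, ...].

[49, 49, 73, 73]

PUSH -7  -7
DUP      -7 -7
POP      -7
DUP      -7 -7
MUL      49
NEG      -49
PUSH 51  -49 51
PUSH -5  -49 51 -5
DUP      -49 51 -5 -5
ROT      -49 -5 -5 51
MUL      -49 -5 -255
PUSH -4  -49 -5 -255 -4
SUB      -49 -5 -251
GT       -49 1
OVER     -49 1 -49
ADD      -49 -48
POP      -49
NEG      49
PUSH 73  49 73
OVER     49 73 49
SWAP     49 49 73
DUP      49 49 73 73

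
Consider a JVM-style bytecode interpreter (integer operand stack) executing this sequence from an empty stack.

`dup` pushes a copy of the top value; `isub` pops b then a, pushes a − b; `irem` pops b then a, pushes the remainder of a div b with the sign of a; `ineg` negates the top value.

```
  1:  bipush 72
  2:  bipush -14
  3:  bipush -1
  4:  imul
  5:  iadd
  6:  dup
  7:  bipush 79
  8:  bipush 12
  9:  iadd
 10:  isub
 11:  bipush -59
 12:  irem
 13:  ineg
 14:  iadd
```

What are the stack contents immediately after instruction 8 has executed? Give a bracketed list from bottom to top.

[86, 86, 79, 12]

bipush 72   72
bipush -14  72 -14
bipush -1   72 -14 -1
imul        72 14
iadd        86
dup         86 86
bipush 79   86 86 79
bipush 12   86 86 79 12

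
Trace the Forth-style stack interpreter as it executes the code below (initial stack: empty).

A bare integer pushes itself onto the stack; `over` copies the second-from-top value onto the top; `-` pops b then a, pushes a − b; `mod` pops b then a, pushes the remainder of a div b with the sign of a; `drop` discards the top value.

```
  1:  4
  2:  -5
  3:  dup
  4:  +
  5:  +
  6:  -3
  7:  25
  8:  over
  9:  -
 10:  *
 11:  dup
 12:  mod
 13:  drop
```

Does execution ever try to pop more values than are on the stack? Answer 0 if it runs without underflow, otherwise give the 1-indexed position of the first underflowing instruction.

4    -> [4]
-5   -> [4, -5]
dup  -> [4, -5, -5]
+    -> [4, -10]
+    -> [-6]
-3   -> [-6, -3]
25   -> [-6, -3, 25]
over -> [-6, -3, 25, -3]
-    -> [-6, -3, 28]
*    -> [-6, -84]
dup  -> [-6, -84, -84]
mod  -> [-6, 0]
drop -> [-6]

0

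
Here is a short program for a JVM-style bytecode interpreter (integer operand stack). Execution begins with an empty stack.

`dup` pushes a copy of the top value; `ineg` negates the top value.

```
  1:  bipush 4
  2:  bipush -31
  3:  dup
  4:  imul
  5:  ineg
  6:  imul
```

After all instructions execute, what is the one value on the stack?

-3844

bipush 4   → [4]
bipush -31 → [4, -31]
dup        → [4, -31, -31]
imul       → [4, 961]
ineg       → [4, -961]
imul       → [-3844]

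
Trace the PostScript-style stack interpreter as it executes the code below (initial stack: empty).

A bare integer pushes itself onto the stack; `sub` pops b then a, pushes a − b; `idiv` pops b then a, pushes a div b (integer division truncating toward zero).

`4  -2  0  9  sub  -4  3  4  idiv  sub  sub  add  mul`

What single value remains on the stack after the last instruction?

-28

4    : 4
-2   : 4 -2
0    : 4 -2 0
9    : 4 -2 0 9
sub  : 4 -2 -9
-4   : 4 -2 -9 -4
3    : 4 -2 -9 -4 3
4    : 4 -2 -9 -4 3 4
idiv : 4 -2 -9 -4 0
sub  : 4 -2 -9 -4
sub  : 4 -2 -5
add  : 4 -7
mul  : -28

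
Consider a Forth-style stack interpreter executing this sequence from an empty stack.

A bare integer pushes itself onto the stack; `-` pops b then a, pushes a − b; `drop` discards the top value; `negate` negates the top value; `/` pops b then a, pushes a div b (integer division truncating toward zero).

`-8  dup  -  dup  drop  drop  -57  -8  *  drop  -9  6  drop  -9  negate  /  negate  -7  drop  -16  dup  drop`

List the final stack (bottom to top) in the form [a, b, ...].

[1, -16]

-8     -> [-8]
dup    -> [-8, -8]
-      -> [0]
dup    -> [0, 0]
drop   -> [0]
drop   -> []
-57    -> [-57]
-8     -> [-57, -8]
*      -> [456]
drop   -> []
-9     -> [-9]
6      -> [-9, 6]
drop   -> [-9]
-9     -> [-9, -9]
negate -> [-9, 9]
/      -> [-1]
negate -> [1]
-7     -> [1, -7]
drop   -> [1]
-16    -> [1, -16]
dup    -> [1, -16, -16]
drop   -> [1, -16]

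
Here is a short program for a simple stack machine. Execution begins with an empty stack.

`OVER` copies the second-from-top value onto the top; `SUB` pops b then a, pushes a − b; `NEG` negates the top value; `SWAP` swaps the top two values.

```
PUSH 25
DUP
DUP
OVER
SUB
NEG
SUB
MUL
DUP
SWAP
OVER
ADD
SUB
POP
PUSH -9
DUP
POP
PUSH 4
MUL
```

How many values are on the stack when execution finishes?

PUSH 25 : 25
DUP     : 25 25
DUP     : 25 25 25
OVER    : 25 25 25 25
SUB     : 25 25 0
NEG     : 25 25 0
SUB     : 25 25
MUL     : 625
DUP     : 625 625
SWAP    : 625 625
OVER    : 625 625 625
ADD     : 625 1250
SUB     : -625
POP     : (empty)
PUSH -9 : -9
DUP     : -9 -9
POP     : -9
PUSH 4  : -9 4
MUL     : -36

1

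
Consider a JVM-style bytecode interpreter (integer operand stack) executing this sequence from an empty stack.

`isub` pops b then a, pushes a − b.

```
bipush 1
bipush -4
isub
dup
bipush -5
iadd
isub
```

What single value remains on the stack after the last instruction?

bipush 1  → [1]
bipush -4 → [1, -4]
isub      → [5]
dup       → [5, 5]
bipush -5 → [5, 5, -5]
iadd      → [5, 0]
isub      → [5]

5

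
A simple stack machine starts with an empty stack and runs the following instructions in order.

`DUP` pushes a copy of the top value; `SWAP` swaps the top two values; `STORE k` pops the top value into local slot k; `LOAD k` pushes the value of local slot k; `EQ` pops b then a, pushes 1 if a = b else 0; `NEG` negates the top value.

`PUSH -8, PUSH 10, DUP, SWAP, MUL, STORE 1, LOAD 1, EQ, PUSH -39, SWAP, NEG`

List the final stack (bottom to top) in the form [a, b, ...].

[-39, 0]

PUSH -8  : -8
PUSH 10  : -8 10
DUP      : -8 10 10
SWAP     : -8 10 10
MUL      : -8 100
STORE 1  : -8
LOAD 1   : -8 100
EQ       : 0
PUSH -39 : 0 -39
SWAP     : -39 0
NEG      : -39 0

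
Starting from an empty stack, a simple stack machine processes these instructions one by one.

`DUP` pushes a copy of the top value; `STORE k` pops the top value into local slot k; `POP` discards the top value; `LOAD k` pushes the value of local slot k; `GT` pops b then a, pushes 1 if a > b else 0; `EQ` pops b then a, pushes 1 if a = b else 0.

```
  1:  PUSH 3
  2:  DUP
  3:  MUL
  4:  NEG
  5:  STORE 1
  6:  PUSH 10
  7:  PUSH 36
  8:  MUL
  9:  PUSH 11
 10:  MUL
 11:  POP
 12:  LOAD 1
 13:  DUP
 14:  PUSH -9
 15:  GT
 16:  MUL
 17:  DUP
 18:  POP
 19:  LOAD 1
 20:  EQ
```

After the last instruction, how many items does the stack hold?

1

PUSH 3  -> [3]
DUP     -> [3, 3]
MUL     -> [9]
NEG     -> [-9]
STORE 1 -> []
PUSH 10 -> [10]
PUSH 36 -> [10, 36]
MUL     -> [360]
PUSH 11 -> [360, 11]
MUL     -> [3960]
POP     -> []
LOAD 1  -> [-9]
DUP     -> [-9, -9]
PUSH -9 -> [-9, -9, -9]
GT      -> [-9, 0]
MUL     -> [0]
DUP     -> [0, 0]
POP     -> [0]
LOAD 1  -> [0, -9]
EQ      -> [0]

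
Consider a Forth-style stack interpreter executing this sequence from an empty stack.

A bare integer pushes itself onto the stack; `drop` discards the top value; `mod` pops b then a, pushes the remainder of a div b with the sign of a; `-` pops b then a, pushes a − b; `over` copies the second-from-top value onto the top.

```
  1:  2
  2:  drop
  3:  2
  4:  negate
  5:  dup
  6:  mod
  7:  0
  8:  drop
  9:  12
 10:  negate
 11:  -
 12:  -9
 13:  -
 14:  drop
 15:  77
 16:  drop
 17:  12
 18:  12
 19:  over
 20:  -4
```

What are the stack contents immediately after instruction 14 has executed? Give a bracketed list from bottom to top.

[]

2       [2]
drop    []
2       [2]
negate  [-2]
dup     [-2, -2]
mod     [0]
0       [0, 0]
drop    [0]
12      [0, 12]
negate  [0, -12]
-       [12]
-9      [12, -9]
-       [21]
drop    []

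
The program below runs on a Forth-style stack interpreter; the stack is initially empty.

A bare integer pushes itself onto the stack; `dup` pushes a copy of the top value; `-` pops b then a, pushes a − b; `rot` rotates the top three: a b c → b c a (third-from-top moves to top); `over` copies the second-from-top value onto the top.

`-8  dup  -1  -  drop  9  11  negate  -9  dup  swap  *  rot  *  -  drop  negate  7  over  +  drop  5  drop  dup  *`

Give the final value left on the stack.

64

-8     : [-8]
dup    : [-8, -8]
-1     : [-8, -8, -1]
-      : [-8, -7]
drop   : [-8]
9      : [-8, 9]
11     : [-8, 9, 11]
negate : [-8, 9, -11]
-9     : [-8, 9, -11, -9]
dup    : [-8, 9, -11, -9, -9]
swap   : [-8, 9, -11, -9, -9]
*      : [-8, 9, -11, 81]
rot    : [-8, -11, 81, 9]
*      : [-8, -11, 729]
-      : [-8, -740]
drop   : [-8]
negate : [8]
7      : [8, 7]
over   : [8, 7, 8]
+      : [8, 15]
drop   : [8]
5      : [8, 5]
drop   : [8]
dup    : [8, 8]
*      : [64]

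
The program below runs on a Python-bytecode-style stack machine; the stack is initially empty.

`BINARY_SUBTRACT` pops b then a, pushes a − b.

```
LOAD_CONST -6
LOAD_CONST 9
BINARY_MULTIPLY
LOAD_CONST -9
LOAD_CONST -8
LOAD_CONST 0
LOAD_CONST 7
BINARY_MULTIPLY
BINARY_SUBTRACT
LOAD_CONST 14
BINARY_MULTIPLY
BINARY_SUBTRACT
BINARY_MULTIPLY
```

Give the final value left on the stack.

LOAD_CONST -6   -> [-6]
LOAD_CONST 9    -> [-6, 9]
BINARY_MULTIPLY -> [-54]
LOAD_CONST -9   -> [-54, -9]
LOAD_CONST -8   -> [-54, -9, -8]
LOAD_CONST 0    -> [-54, -9, -8, 0]
LOAD_CONST 7    -> [-54, -9, -8, 0, 7]
BINARY_MULTIPLY -> [-54, -9, -8, 0]
BINARY_SUBTRACT -> [-54, -9, -8]
LOAD_CONST 14   -> [-54, -9, -8, 14]
BINARY_MULTIPLY -> [-54, -9, -112]
BINARY_SUBTRACT -> [-54, 103]
BINARY_MULTIPLY -> [-5562]

-5562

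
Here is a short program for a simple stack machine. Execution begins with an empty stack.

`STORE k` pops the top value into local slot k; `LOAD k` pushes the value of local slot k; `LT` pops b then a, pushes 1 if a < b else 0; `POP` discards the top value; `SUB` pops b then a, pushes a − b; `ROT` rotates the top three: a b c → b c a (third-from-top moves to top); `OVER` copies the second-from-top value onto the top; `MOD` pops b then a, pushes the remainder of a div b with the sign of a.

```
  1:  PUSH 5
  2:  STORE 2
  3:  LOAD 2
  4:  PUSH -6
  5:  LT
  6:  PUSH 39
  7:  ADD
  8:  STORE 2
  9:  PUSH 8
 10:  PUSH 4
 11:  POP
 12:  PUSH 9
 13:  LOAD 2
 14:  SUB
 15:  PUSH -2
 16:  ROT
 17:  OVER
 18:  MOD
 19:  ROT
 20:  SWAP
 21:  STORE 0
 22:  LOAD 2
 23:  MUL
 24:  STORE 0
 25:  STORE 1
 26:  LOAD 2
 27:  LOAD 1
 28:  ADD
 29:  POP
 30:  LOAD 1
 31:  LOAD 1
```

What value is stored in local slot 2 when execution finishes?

PUSH 5   [5]
STORE 2  []
LOAD 2   [5]
PUSH -6  [5, -6]
LT       [0]
PUSH 39  [0, 39]
ADD      [39]
STORE 2  []
PUSH 8   [8]
PUSH 4   [8, 4]
POP      [8]
PUSH 9   [8, 9]
LOAD 2   [8, 9, 39]
SUB      [8, -30]
PUSH -2  [8, -30, -2]
ROT      [-30, -2, 8]
OVER     [-30, -2, 8, -2]
MOD      [-30, -2, 0]
ROT      [-2, 0, -30]
SWAP     [-2, -30, 0]
STORE 0  [-2, -30]
LOAD 2   [-2, -30, 39]
MUL      [-2, -1170]
STORE 0  [-2]
STORE 1  []
LOAD 2   [39]
LOAD 1   [39, -2]
ADD      [37]
POP      []
LOAD 1   [-2]
LOAD 1   [-2, -2]

39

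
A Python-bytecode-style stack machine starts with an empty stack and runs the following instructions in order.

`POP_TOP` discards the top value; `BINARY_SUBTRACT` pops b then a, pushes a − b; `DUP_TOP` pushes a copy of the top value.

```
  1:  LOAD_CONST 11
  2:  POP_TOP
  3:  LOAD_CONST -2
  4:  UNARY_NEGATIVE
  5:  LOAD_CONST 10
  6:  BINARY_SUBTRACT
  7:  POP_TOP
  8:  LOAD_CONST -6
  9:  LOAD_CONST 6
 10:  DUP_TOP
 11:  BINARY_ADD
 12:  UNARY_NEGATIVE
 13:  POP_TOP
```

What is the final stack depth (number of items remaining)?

LOAD_CONST 11    11
POP_TOP          (empty)
LOAD_CONST -2    -2
UNARY_NEGATIVE   2
LOAD_CONST 10    2 10
BINARY_SUBTRACT  -8
POP_TOP          (empty)
LOAD_CONST -6    -6
LOAD_CONST 6     -6 6
DUP_TOP          -6 6 6
BINARY_ADD       -6 12
UNARY_NEGATIVE   -6 -12
POP_TOP          -6

1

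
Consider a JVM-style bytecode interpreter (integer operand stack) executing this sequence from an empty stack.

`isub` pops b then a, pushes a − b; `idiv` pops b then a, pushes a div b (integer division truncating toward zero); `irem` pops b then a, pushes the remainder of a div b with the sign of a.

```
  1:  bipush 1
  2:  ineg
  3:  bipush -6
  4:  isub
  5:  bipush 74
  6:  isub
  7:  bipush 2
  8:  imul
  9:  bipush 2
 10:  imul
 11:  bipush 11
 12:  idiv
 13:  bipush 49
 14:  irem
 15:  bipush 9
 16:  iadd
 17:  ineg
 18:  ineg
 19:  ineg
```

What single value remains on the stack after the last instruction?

bipush 1  → 1
ineg      → -1
bipush -6 → -1 -6
isub      → 5
bipush 74 → 5 74
isub      → -69
bipush 2  → -69 2
imul      → -138
bipush 2  → -138 2
imul      → -276
bipush 11 → -276 11
idiv      → -25
bipush 49 → -25 49
irem      → -25
bipush 9  → -25 9
iadd      → -16
ineg      → 16
ineg      → -16
ineg      → 16

16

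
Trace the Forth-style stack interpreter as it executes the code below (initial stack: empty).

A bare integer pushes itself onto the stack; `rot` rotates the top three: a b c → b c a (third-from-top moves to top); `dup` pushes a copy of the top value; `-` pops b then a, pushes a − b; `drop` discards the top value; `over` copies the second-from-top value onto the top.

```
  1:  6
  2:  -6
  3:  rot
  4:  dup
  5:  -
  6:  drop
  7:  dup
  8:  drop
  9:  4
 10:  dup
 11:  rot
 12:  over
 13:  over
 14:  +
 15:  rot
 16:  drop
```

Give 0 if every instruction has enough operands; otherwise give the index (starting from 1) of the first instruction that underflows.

6  -> [6]
-6 -> [6, -6]
rot  — needs 3 operands, stack has 2 → underflow

3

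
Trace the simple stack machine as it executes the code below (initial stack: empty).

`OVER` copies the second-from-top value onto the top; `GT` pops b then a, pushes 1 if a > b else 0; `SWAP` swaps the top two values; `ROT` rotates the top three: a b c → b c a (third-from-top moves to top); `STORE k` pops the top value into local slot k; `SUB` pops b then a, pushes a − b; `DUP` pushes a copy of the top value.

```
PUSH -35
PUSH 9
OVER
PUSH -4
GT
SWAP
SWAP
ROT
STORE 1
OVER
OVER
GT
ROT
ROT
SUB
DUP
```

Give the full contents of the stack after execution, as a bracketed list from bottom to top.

[1, 9, 9]

PUSH -35 : [-35]
PUSH 9   : [-35, 9]
OVER     : [-35, 9, -35]
PUSH -4  : [-35, 9, -35, -4]
GT       : [-35, 9, 0]
SWAP     : [-35, 0, 9]
SWAP     : [-35, 9, 0]
ROT      : [9, 0, -35]
STORE 1  : [9, 0]
OVER     : [9, 0, 9]
OVER     : [9, 0, 9, 0]
GT       : [9, 0, 1]
ROT      : [0, 1, 9]
ROT      : [1, 9, 0]
SUB      : [1, 9]
DUP      : [1, 9, 9]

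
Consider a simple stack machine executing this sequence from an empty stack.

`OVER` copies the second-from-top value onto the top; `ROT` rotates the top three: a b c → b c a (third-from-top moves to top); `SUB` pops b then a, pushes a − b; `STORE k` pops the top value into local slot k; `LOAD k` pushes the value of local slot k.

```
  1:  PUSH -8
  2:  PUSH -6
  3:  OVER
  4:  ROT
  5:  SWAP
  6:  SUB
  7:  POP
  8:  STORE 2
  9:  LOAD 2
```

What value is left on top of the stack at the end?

PUSH -8 -> -8
PUSH -6 -> -8 -6
OVER    -> -8 -6 -8
ROT     -> -6 -8 -8
SWAP    -> -6 -8 -8
SUB     -> -6 0
POP     -> -6
STORE 2 -> (empty)
LOAD 2  -> -6

-6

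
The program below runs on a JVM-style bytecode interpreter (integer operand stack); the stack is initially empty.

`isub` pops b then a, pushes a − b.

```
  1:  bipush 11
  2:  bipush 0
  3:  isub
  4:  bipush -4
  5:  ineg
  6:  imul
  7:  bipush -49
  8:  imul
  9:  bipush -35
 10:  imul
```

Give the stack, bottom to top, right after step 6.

bipush 11 : [11]
bipush 0  : [11, 0]
isub      : [11]
bipush -4 : [11, -4]
ineg      : [11, 4]
imul      : [44]

[44]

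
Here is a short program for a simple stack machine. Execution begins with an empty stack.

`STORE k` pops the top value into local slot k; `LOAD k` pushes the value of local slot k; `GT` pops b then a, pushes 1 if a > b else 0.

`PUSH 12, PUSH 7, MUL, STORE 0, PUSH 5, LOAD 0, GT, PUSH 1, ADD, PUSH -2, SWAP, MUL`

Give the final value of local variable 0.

84

PUSH 12 → [12]
PUSH 7  → [12, 7]
MUL     → [84]
STORE 0 → []
PUSH 5  → [5]
LOAD 0  → [5, 84]
GT      → [0]
PUSH 1  → [0, 1]
ADD     → [1]
PUSH -2 → [1, -2]
SWAP    → [-2, 1]
MUL     → [-2]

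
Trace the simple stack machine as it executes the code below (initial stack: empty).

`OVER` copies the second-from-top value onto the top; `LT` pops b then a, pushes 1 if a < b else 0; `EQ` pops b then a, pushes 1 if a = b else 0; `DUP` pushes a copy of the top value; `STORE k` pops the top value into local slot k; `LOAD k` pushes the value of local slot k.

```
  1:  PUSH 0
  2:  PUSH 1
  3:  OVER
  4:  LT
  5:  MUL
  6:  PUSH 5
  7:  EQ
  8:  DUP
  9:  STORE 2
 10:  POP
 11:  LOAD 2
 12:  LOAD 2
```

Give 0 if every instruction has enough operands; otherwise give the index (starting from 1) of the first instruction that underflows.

PUSH 0   0
PUSH 1   0 1
OVER     0 1 0
LT       0 0
MUL      0
PUSH 5   0 5
EQ       0
DUP      0 0
STORE 2  0
POP      (empty)
LOAD 2   0
LOAD 2   0 0

0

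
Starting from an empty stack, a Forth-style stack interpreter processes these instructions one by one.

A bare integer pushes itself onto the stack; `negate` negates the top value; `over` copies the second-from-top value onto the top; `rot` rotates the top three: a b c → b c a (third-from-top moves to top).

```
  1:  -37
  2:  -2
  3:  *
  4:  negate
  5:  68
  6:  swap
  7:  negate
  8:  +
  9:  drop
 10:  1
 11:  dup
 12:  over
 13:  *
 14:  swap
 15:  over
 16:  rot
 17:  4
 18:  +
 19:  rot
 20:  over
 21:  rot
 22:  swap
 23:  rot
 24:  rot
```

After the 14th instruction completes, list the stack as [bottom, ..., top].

-37    -> [-37]
-2     -> [-37, -2]
*      -> [74]
negate -> [-74]
68     -> [-74, 68]
swap   -> [68, -74]
negate -> [68, 74]
+      -> [142]
drop   -> []
1      -> [1]
dup    -> [1, 1]
over   -> [1, 1, 1]
*      -> [1, 1]
swap   -> [1, 1]

[1, 1]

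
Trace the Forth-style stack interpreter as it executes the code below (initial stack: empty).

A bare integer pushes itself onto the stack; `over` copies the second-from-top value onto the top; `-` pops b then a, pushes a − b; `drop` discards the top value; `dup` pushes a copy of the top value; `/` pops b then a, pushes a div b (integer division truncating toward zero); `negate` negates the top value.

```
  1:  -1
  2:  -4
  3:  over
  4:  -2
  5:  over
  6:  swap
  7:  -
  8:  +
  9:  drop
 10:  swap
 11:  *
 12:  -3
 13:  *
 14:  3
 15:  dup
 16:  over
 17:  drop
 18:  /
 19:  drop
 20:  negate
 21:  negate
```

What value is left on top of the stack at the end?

-12

-1      -1
-4      -1 -4
over    -1 -4 -1
-2      -1 -4 -1 -2
over    -1 -4 -1 -2 -1
swap    -1 -4 -1 -1 -2
-       -1 -4 -1 1
+       -1 -4 0
drop    -1 -4
swap    -4 -1
*       4
-3      4 -3
*       -12
3       -12 3
dup     -12 3 3
over    -12 3 3 3
drop    -12 3 3
/       -12 1
drop    -12
negate  12
negate  -12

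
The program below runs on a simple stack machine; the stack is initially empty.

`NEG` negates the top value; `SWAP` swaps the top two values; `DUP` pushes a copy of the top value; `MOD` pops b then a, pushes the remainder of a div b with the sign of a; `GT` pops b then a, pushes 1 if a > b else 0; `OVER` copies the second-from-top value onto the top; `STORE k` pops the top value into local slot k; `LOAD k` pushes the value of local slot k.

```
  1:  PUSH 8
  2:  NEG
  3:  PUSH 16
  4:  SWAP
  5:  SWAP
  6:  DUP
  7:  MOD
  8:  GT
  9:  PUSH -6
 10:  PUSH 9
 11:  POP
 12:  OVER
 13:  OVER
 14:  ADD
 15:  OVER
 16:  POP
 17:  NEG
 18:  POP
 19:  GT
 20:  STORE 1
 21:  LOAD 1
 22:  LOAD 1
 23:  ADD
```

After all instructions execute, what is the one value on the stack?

PUSH 8   8
NEG      -8
PUSH 16  -8 16
SWAP     16 -8
SWAP     -8 16
DUP      -8 16 16
MOD      -8 0
GT       0
PUSH -6  0 -6
PUSH 9   0 -6 9
POP      0 -6
OVER     0 -6 0
OVER     0 -6 0 -6
ADD      0 -6 -6
OVER     0 -6 -6 -6
POP      0 -6 -6
NEG      0 -6 6
POP      0 -6
GT       1
STORE 1  (empty)
LOAD 1   1
LOAD 1   1 1
ADD      2

2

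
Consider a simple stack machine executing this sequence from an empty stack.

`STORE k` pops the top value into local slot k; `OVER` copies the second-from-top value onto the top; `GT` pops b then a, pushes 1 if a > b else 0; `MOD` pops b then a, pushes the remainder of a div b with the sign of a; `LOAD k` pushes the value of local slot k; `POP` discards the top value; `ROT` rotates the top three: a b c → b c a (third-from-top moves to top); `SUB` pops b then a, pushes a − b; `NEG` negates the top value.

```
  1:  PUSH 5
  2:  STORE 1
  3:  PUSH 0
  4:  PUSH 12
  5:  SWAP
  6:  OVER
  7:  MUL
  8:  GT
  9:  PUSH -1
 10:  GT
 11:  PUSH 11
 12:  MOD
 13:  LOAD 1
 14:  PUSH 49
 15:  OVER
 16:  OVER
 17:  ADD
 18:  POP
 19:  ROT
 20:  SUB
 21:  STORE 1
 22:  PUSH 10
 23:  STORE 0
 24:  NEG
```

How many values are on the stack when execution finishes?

PUSH 5  -> 5
STORE 1 -> (empty)
PUSH 0  -> 0
PUSH 12 -> 0 12
SWAP    -> 12 0
OVER    -> 12 0 12
MUL     -> 12 0
GT      -> 1
PUSH -1 -> 1 -1
GT      -> 1
PUSH 11 -> 1 11
MOD     -> 1
LOAD 1  -> 1 5
PUSH 49 -> 1 5 49
OVER    -> 1 5 49 5
OVER    -> 1 5 49 5 49
ADD     -> 1 5 49 54
POP     -> 1 5 49
ROT     -> 5 49 1
SUB     -> 5 48
STORE 1 -> 5
PUSH 10 -> 5 10
STORE 0 -> 5
NEG     -> -5

1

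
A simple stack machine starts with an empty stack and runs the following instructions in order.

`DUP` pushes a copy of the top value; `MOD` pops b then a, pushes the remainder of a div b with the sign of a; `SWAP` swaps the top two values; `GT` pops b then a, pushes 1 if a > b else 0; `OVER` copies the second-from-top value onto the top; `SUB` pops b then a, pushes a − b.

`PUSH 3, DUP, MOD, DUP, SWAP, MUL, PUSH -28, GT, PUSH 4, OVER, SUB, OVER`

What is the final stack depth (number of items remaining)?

3

PUSH 3   : 3
DUP      : 3 3
MOD      : 0
DUP      : 0 0
SWAP     : 0 0
MUL      : 0
PUSH -28 : 0 -28
GT       : 1
PUSH 4   : 1 4
OVER     : 1 4 1
SUB      : 1 3
OVER     : 1 3 1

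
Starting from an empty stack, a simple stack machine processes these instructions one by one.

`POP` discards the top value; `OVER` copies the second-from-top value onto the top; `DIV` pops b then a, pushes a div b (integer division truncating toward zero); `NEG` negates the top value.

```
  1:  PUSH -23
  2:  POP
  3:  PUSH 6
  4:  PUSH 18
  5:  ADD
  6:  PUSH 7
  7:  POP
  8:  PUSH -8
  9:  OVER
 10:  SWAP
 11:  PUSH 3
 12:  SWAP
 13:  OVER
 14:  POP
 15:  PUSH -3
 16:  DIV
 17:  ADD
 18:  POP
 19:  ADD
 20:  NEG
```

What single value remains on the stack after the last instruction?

PUSH -23 → -23
POP      → (empty)
PUSH 6   → 6
PUSH 18  → 6 18
ADD      → 24
PUSH 7   → 24 7
POP      → 24
PUSH -8  → 24 -8
OVER     → 24 -8 24
SWAP     → 24 24 -8
PUSH 3   → 24 24 -8 3
SWAP     → 24 24 3 -8
OVER     → 24 24 3 -8 3
POP      → 24 24 3 -8
PUSH -3  → 24 24 3 -8 -3
DIV      → 24 24 3 2
ADD      → 24 24 5
POP      → 24 24
ADD      → 48
NEG      → -48

-48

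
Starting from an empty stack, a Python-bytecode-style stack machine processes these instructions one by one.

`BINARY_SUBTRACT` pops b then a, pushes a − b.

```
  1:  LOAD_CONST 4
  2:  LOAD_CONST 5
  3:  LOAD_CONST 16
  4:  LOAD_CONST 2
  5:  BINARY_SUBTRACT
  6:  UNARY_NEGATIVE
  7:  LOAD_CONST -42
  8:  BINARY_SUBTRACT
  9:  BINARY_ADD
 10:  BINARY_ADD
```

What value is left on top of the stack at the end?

37

LOAD_CONST 4    -> 4
LOAD_CONST 5    -> 4 5
LOAD_CONST 16   -> 4 5 16
LOAD_CONST 2    -> 4 5 16 2
BINARY_SUBTRACT -> 4 5 14
UNARY_NEGATIVE  -> 4 5 -14
LOAD_CONST -42  -> 4 5 -14 -42
BINARY_SUBTRACT -> 4 5 28
BINARY_ADD      -> 4 33
BINARY_ADD      -> 37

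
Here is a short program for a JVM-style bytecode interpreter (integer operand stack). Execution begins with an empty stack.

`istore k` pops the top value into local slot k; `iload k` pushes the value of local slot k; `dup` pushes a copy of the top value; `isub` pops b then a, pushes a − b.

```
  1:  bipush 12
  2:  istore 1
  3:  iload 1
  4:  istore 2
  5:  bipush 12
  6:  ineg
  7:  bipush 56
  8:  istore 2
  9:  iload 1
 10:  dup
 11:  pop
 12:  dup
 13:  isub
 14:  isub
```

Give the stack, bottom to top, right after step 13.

[-12, 0]

bipush 12 -> 12
istore 1  -> (empty)
iload 1   -> 12
istore 2  -> (empty)
bipush 12 -> 12
ineg      -> -12
bipush 56 -> -12 56
istore 2  -> -12
iload 1   -> -12 12
dup       -> -12 12 12
pop       -> -12 12
dup       -> -12 12 12
isub      -> -12 0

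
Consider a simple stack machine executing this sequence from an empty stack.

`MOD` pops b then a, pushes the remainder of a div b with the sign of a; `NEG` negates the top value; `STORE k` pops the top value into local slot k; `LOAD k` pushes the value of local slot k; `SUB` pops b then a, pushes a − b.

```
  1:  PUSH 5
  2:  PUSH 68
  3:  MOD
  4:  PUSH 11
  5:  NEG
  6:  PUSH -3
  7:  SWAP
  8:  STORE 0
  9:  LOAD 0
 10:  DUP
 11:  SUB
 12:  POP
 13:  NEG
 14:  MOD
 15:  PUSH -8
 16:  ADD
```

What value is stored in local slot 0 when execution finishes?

-11

PUSH 5  -> 5
PUSH 68 -> 5 68
MOD     -> 5
PUSH 11 -> 5 11
NEG     -> 5 -11
PUSH -3 -> 5 -11 -3
SWAP    -> 5 -3 -11
STORE 0 -> 5 -3
LOAD 0  -> 5 -3 -11
DUP     -> 5 -3 -11 -11
SUB     -> 5 -3 0
POP     -> 5 -3
NEG     -> 5 3
MOD     -> 2
PUSH -8 -> 2 -8
ADD     -> -6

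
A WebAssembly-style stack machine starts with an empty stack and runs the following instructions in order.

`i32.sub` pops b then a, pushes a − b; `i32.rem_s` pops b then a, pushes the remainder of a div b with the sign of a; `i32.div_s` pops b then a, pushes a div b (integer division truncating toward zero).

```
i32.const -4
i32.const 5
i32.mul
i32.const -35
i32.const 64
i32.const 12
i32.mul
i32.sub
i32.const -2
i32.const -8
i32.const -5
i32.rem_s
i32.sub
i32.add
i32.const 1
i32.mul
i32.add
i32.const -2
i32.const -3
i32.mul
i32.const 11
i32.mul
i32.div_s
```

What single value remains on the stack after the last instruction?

-12

i32.const -4  -> -4
i32.const 5   -> -4 5
i32.mul       -> -20
i32.const -35 -> -20 -35
i32.const 64  -> -20 -35 64
i32.const 12  -> -20 -35 64 12
i32.mul       -> -20 -35 768
i32.sub       -> -20 -803
i32.const -2  -> -20 -803 -2
i32.const -8  -> -20 -803 -2 -8
i32.const -5  -> -20 -803 -2 -8 -5
i32.rem_s     -> -20 -803 -2 -3
i32.sub       -> -20 -803 1
i32.add       -> -20 -802
i32.const 1   -> -20 -802 1
i32.mul       -> -20 -802
i32.add       -> -822
i32.const -2  -> -822 -2
i32.const -3  -> -822 -2 -3
i32.mul       -> -822 6
i32.const 11  -> -822 6 11
i32.mul       -> -822 66
i32.div_s     -> -12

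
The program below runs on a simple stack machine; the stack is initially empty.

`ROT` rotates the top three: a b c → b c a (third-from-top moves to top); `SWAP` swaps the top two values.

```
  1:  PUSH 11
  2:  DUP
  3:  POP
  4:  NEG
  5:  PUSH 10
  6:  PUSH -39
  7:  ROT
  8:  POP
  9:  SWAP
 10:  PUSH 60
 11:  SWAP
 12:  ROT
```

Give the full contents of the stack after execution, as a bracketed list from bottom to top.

PUSH 11  -> 11
DUP      -> 11 11
POP      -> 11
NEG      -> -11
PUSH 10  -> -11 10
PUSH -39 -> -11 10 -39
ROT      -> 10 -39 -11
POP      -> 10 -39
SWAP     -> -39 10
PUSH 60  -> -39 10 60
SWAP     -> -39 60 10
ROT      -> 60 10 -39

[60, 10, -39]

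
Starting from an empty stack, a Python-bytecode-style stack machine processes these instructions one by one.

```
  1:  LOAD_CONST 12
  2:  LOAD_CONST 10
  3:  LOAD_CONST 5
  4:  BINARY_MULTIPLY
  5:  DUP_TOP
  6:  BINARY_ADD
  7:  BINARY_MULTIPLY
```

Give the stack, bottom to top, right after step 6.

[12, 100]

LOAD_CONST 12   : [12]
LOAD_CONST 10   : [12, 10]
LOAD_CONST 5    : [12, 10, 5]
BINARY_MULTIPLY : [12, 50]
DUP_TOP         : [12, 50, 50]
BINARY_ADD      : [12, 100]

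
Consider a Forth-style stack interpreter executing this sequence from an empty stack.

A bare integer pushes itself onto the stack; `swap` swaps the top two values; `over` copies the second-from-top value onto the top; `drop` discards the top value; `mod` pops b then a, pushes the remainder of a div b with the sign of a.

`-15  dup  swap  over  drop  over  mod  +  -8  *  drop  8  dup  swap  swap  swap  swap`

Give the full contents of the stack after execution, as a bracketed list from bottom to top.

[8, 8]

-15  → -15
dup  → -15 -15
swap → -15 -15
over → -15 -15 -15
drop → -15 -15
over → -15 -15 -15
mod  → -15 0
+    → -15
-8   → -15 -8
*    → 120
drop → (empty)
8    → 8
dup  → 8 8
swap → 8 8
swap → 8 8
swap → 8 8
swap → 8 8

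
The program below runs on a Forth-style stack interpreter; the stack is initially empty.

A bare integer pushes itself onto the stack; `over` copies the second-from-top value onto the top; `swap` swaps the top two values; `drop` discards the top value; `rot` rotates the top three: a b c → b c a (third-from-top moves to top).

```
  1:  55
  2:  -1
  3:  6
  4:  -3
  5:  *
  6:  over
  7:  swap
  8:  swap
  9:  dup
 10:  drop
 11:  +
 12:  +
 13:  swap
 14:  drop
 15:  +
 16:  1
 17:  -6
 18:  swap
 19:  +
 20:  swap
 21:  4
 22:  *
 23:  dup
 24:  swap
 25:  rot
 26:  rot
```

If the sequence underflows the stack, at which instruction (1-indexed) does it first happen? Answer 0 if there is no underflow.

55   → [55]
-1   → [55, -1]
6    → [55, -1, 6]
-3   → [55, -1, 6, -3]
*    → [55, -1, -18]
over → [55, -1, -18, -1]
swap → [55, -1, -1, -18]
swap → [55, -1, -18, -1]
dup  → [55, -1, -18, -1, -1]
drop → [55, -1, -18, -1]
+    → [55, -1, -19]
+    → [55, -20]
swap → [-20, 55]
drop → [-20]
+  — needs 2 operands, stack has 1 → underflow

15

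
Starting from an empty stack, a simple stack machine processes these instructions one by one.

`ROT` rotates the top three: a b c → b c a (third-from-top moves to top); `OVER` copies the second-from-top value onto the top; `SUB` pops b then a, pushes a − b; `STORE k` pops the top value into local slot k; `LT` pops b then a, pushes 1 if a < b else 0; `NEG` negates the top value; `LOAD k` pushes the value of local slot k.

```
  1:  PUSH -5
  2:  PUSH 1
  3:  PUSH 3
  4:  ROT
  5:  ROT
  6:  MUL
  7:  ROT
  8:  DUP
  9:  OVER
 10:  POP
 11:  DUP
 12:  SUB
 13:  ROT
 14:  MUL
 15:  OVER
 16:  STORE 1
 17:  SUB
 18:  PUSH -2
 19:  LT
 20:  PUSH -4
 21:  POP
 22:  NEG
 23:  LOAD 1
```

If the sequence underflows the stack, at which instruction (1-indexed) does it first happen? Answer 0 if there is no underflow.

7

PUSH -5 -> [-5]
PUSH 1  -> [-5, 1]
PUSH 3  -> [-5, 1, 3]
ROT     -> [1, 3, -5]
ROT     -> [3, -5, 1]
MUL     -> [3, -5]
ROT  — needs 3 operands, stack has 2 → underflow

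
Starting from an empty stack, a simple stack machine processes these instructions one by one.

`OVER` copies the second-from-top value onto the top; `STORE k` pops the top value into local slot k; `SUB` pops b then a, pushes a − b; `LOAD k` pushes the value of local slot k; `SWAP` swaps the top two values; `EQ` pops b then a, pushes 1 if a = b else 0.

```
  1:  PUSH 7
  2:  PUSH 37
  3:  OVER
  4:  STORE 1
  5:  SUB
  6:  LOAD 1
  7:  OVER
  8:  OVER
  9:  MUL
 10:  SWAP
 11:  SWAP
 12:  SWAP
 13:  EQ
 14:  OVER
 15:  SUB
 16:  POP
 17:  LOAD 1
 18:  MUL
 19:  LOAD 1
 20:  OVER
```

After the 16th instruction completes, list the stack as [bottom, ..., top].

PUSH 7   [7]
PUSH 37  [7, 37]
OVER     [7, 37, 7]
STORE 1  [7, 37]
SUB      [-30]
LOAD 1   [-30, 7]
OVER     [-30, 7, -30]
OVER     [-30, 7, -30, 7]
MUL      [-30, 7, -210]
SWAP     [-30, -210, 7]
SWAP     [-30, 7, -210]
SWAP     [-30, -210, 7]
EQ       [-30, 0]
OVER     [-30, 0, -30]
SUB      [-30, 30]
POP      [-30]

[-30]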